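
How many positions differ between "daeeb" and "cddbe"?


Comparing "daeeb" and "cddbe" position by position:
  Position 0: 'd' vs 'c' => DIFFER
  Position 1: 'a' vs 'd' => DIFFER
  Position 2: 'e' vs 'd' => DIFFER
  Position 3: 'e' vs 'b' => DIFFER
  Position 4: 'b' vs 'e' => DIFFER
Positions that differ: 5

5


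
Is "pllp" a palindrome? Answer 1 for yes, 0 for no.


Input: pllp
Reversed: pllp
  Compare pos 0 ('p') with pos 3 ('p'): match
  Compare pos 1 ('l') with pos 2 ('l'): match
Result: palindrome

1


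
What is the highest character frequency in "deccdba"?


Input: deccdba
Character counts:
  'a': 1
  'b': 1
  'c': 2
  'd': 2
  'e': 1
Maximum frequency: 2

2


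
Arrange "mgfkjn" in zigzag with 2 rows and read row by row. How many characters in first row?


Zigzag "mgfkjn" into 2 rows:
Placing characters:
  'm' => row 0
  'g' => row 1
  'f' => row 0
  'k' => row 1
  'j' => row 0
  'n' => row 1
Rows:
  Row 0: "mfj"
  Row 1: "gkn"
First row length: 3

3


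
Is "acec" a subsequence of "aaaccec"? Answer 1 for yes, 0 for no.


Check if "acec" is a subsequence of "aaaccec"
Greedy scan:
  Position 0 ('a'): matches sub[0] = 'a'
  Position 1 ('a'): no match needed
  Position 2 ('a'): no match needed
  Position 3 ('c'): matches sub[1] = 'c'
  Position 4 ('c'): no match needed
  Position 5 ('e'): matches sub[2] = 'e'
  Position 6 ('c'): matches sub[3] = 'c'
All 4 characters matched => is a subsequence

1


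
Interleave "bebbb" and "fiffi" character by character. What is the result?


Interleaving "bebbb" and "fiffi":
  Position 0: 'b' from first, 'f' from second => "bf"
  Position 1: 'e' from first, 'i' from second => "ei"
  Position 2: 'b' from first, 'f' from second => "bf"
  Position 3: 'b' from first, 'f' from second => "bf"
  Position 4: 'b' from first, 'i' from second => "bi"
Result: bfeibfbfbi

bfeibfbfbi


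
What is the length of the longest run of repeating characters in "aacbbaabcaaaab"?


Input: "aacbbaabcaaaab"
Scanning for longest run:
  Position 1 ('a'): continues run of 'a', length=2
  Position 2 ('c'): new char, reset run to 1
  Position 3 ('b'): new char, reset run to 1
  Position 4 ('b'): continues run of 'b', length=2
  Position 5 ('a'): new char, reset run to 1
  Position 6 ('a'): continues run of 'a', length=2
  Position 7 ('b'): new char, reset run to 1
  Position 8 ('c'): new char, reset run to 1
  Position 9 ('a'): new char, reset run to 1
  Position 10 ('a'): continues run of 'a', length=2
  Position 11 ('a'): continues run of 'a', length=3
  Position 12 ('a'): continues run of 'a', length=4
  Position 13 ('b'): new char, reset run to 1
Longest run: 'a' with length 4

4


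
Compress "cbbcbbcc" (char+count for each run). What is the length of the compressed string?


Input: cbbcbbcc
Runs:
  'c' x 1 => "c1"
  'b' x 2 => "b2"
  'c' x 1 => "c1"
  'b' x 2 => "b2"
  'c' x 2 => "c2"
Compressed: "c1b2c1b2c2"
Compressed length: 10

10


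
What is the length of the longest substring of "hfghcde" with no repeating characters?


Input: "hfghcde"
Sliding window (track last position of each char):
  Position 0 ('h'): window [0,0] length 1 -- new best
  Position 1 ('f'): window [0,1] length 2 -- new best
  Position 2 ('g'): window [0,2] length 3 -- new best
  Position 3 ('h'): repeat (last at 0), move window start to 1
  Position 3 ('h'): window [1,3] length 3
  Position 4 ('c'): window [1,4] length 4 -- new best
  Position 5 ('d'): window [1,5] length 5 -- new best
  Position 6 ('e'): window [1,6] length 6 -- new best
Longest substring with no repeats: "fghcde" with length 6

6


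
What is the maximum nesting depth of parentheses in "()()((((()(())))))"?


Input: "()()((((()(())))))"
Tracking depth:
  Position 0 '(': depth becomes 1
  Position 1 ')': depth becomes 0
  Position 2 '(': depth becomes 1
  Position 3 ')': depth becomes 0
  Position 4 '(': depth becomes 1
  Position 5 '(': depth becomes 2
  Position 6 '(': depth becomes 3
  Position 7 '(': depth becomes 4
  Position 8 '(': depth becomes 5
  Position 9 ')': depth becomes 4
  Position 10 '(': depth becomes 5
  Position 11 '(': depth becomes 6
  Position 12 ')': depth becomes 5
  Position 13 ')': depth becomes 4
  Position 14 ')': depth becomes 3
  Position 15 ')': depth becomes 2
  Position 16 ')': depth becomes 1
  Position 17 ')': depth becomes 0
Maximum depth reached: 6

6


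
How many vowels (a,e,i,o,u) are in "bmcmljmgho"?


Input: bmcmljmgho
Checking each character:
  'b' at position 0: consonant
  'm' at position 1: consonant
  'c' at position 2: consonant
  'm' at position 3: consonant
  'l' at position 4: consonant
  'j' at position 5: consonant
  'm' at position 6: consonant
  'g' at position 7: consonant
  'h' at position 8: consonant
  'o' at position 9: vowel (running total: 1)
Total vowels: 1

1


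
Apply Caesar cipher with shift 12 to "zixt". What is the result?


Caesar cipher: shift "zixt" by 12
  'z' (pos 25) + 12 = pos 11 = 'l'
  'i' (pos 8) + 12 = pos 20 = 'u'
  'x' (pos 23) + 12 = pos 9 = 'j'
  't' (pos 19) + 12 = pos 5 = 'f'
Result: lujf

lujf


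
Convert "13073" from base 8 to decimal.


Input: "13073" in base 8
Positional expansion:
  Digit '1' (value 1) x 8^4 = 4096
  Digit '3' (value 3) x 8^3 = 1536
  Digit '0' (value 0) x 8^2 = 0
  Digit '7' (value 7) x 8^1 = 56
  Digit '3' (value 3) x 8^0 = 3
Sum = 5691

5691


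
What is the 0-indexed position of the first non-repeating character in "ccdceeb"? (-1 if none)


Input: ccdceeb
Character frequencies:
  'b': 1
  'c': 3
  'd': 1
  'e': 2
Scanning left to right for freq == 1:
  Position 0 ('c'): freq=3, skip
  Position 1 ('c'): freq=3, skip
  Position 2 ('d'): unique! => answer = 2

2


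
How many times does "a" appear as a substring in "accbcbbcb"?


Searching for "a" in "accbcbbcb"
Scanning each position:
  Position 0: "a" => MATCH
  Position 1: "c" => no
  Position 2: "c" => no
  Position 3: "b" => no
  Position 4: "c" => no
  Position 5: "b" => no
  Position 6: "b" => no
  Position 7: "c" => no
  Position 8: "b" => no
Total occurrences: 1

1


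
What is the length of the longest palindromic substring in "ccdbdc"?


Input: "ccdbdc"
Checking substrings for palindromes:
  [1:6] "cdbdc" (len 5) => palindrome
  [2:5] "dbd" (len 3) => palindrome
  [0:2] "cc" (len 2) => palindrome
Longest palindromic substring: "cdbdc" with length 5

5


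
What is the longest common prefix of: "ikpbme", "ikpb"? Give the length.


Words: ikpbme, ikpb
  Position 0: all 'i' => match
  Position 1: all 'k' => match
  Position 2: all 'p' => match
  Position 3: all 'b' => match
LCP = "ikpb" (length 4)

4


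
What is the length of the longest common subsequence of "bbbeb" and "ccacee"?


LCS of "bbbeb" and "ccacee"
DP table:
           c    c    a    c    e    e
      0    0    0    0    0    0    0
  b   0    0    0    0    0    0    0
  b   0    0    0    0    0    0    0
  b   0    0    0    0    0    0    0
  e   0    0    0    0    0    1    1
  b   0    0    0    0    0    1    1
LCS length = dp[5][6] = 1

1


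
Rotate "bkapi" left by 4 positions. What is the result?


Input: "bkapi", rotate left by 4
First 4 characters: "bkap"
Remaining characters: "i"
Concatenate remaining + first: "i" + "bkap" = "ibkap"

ibkap


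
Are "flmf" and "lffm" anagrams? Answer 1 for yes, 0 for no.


Strings: "flmf", "lffm"
Sorted first:  fflm
Sorted second: fflm
Sorted forms match => anagrams

1


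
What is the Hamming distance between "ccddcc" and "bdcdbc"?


Comparing "ccddcc" and "bdcdbc" position by position:
  Position 0: 'c' vs 'b' => differ
  Position 1: 'c' vs 'd' => differ
  Position 2: 'd' vs 'c' => differ
  Position 3: 'd' vs 'd' => same
  Position 4: 'c' vs 'b' => differ
  Position 5: 'c' vs 'c' => same
Total differences (Hamming distance): 4

4


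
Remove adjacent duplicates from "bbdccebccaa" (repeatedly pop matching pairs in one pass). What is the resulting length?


Input: bbdccebccaa
Stack-based adjacent duplicate removal:
  Read 'b': push. Stack: b
  Read 'b': matches stack top 'b' => pop. Stack: (empty)
  Read 'd': push. Stack: d
  Read 'c': push. Stack: dc
  Read 'c': matches stack top 'c' => pop. Stack: d
  Read 'e': push. Stack: de
  Read 'b': push. Stack: deb
  Read 'c': push. Stack: debc
  Read 'c': matches stack top 'c' => pop. Stack: deb
  Read 'a': push. Stack: deba
  Read 'a': matches stack top 'a' => pop. Stack: deb
Final stack: "deb" (length 3)

3


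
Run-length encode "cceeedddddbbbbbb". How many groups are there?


Input: cceeedddddbbbbbb
Scanning for consecutive runs:
  Group 1: 'c' x 2 (positions 0-1)
  Group 2: 'e' x 3 (positions 2-4)
  Group 3: 'd' x 5 (positions 5-9)
  Group 4: 'b' x 6 (positions 10-15)
Total groups: 4

4


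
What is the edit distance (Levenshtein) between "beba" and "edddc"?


Computing edit distance: "beba" -> "edddc"
DP table:
           e    d    d    d    c
      0    1    2    3    4    5
  b   1    1    2    3    4    5
  e   2    1    2    3    4    5
  b   3    2    2    3    4    5
  a   4    3    3    3    4    5
Edit distance = dp[4][5] = 5

5


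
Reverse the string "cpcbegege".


Input: cpcbegege
Reading characters right to left:
  Position 8: 'e'
  Position 7: 'g'
  Position 6: 'e'
  Position 5: 'g'
  Position 4: 'e'
  Position 3: 'b'
  Position 2: 'c'
  Position 1: 'p'
  Position 0: 'c'
Reversed: egegebcpc

egegebcpc


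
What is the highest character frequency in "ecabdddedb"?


Input: ecabdddedb
Character counts:
  'a': 1
  'b': 2
  'c': 1
  'd': 4
  'e': 2
Maximum frequency: 4

4


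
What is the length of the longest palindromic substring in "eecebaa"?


Input: "eecebaa"
Checking substrings for palindromes:
  [1:4] "ece" (len 3) => palindrome
  [0:2] "ee" (len 2) => palindrome
  [5:7] "aa" (len 2) => palindrome
Longest palindromic substring: "ece" with length 3

3


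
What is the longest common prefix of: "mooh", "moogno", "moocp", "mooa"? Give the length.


Words: mooh, moogno, moocp, mooa
  Position 0: all 'm' => match
  Position 1: all 'o' => match
  Position 2: all 'o' => match
  Position 3: ('h', 'g', 'c', 'a') => mismatch, stop
LCP = "moo" (length 3)

3


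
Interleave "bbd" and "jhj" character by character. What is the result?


Interleaving "bbd" and "jhj":
  Position 0: 'b' from first, 'j' from second => "bj"
  Position 1: 'b' from first, 'h' from second => "bh"
  Position 2: 'd' from first, 'j' from second => "dj"
Result: bjbhdj

bjbhdj


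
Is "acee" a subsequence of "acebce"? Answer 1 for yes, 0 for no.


Check if "acee" is a subsequence of "acebce"
Greedy scan:
  Position 0 ('a'): matches sub[0] = 'a'
  Position 1 ('c'): matches sub[1] = 'c'
  Position 2 ('e'): matches sub[2] = 'e'
  Position 3 ('b'): no match needed
  Position 4 ('c'): no match needed
  Position 5 ('e'): matches sub[3] = 'e'
All 4 characters matched => is a subsequence

1


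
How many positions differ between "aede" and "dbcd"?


Comparing "aede" and "dbcd" position by position:
  Position 0: 'a' vs 'd' => DIFFER
  Position 1: 'e' vs 'b' => DIFFER
  Position 2: 'd' vs 'c' => DIFFER
  Position 3: 'e' vs 'd' => DIFFER
Positions that differ: 4

4


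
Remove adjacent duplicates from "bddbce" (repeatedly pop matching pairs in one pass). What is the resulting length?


Input: bddbce
Stack-based adjacent duplicate removal:
  Read 'b': push. Stack: b
  Read 'd': push. Stack: bd
  Read 'd': matches stack top 'd' => pop. Stack: b
  Read 'b': matches stack top 'b' => pop. Stack: (empty)
  Read 'c': push. Stack: c
  Read 'e': push. Stack: ce
Final stack: "ce" (length 2)

2


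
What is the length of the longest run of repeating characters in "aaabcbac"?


Input: "aaabcbac"
Scanning for longest run:
  Position 1 ('a'): continues run of 'a', length=2
  Position 2 ('a'): continues run of 'a', length=3
  Position 3 ('b'): new char, reset run to 1
  Position 4 ('c'): new char, reset run to 1
  Position 5 ('b'): new char, reset run to 1
  Position 6 ('a'): new char, reset run to 1
  Position 7 ('c'): new char, reset run to 1
Longest run: 'a' with length 3

3


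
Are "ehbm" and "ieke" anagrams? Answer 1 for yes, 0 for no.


Strings: "ehbm", "ieke"
Sorted first:  behm
Sorted second: eeik
Differ at position 0: 'b' vs 'e' => not anagrams

0


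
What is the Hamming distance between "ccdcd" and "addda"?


Comparing "ccdcd" and "addda" position by position:
  Position 0: 'c' vs 'a' => differ
  Position 1: 'c' vs 'd' => differ
  Position 2: 'd' vs 'd' => same
  Position 3: 'c' vs 'd' => differ
  Position 4: 'd' vs 'a' => differ
Total differences (Hamming distance): 4

4


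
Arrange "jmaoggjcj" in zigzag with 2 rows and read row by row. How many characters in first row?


Zigzag "jmaoggjcj" into 2 rows:
Placing characters:
  'j' => row 0
  'm' => row 1
  'a' => row 0
  'o' => row 1
  'g' => row 0
  'g' => row 1
  'j' => row 0
  'c' => row 1
  'j' => row 0
Rows:
  Row 0: "jagjj"
  Row 1: "mogc"
First row length: 5

5


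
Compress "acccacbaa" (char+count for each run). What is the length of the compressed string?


Input: acccacbaa
Runs:
  'a' x 1 => "a1"
  'c' x 3 => "c3"
  'a' x 1 => "a1"
  'c' x 1 => "c1"
  'b' x 1 => "b1"
  'a' x 2 => "a2"
Compressed: "a1c3a1c1b1a2"
Compressed length: 12

12


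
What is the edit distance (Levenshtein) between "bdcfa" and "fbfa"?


Computing edit distance: "bdcfa" -> "fbfa"
DP table:
           f    b    f    a
      0    1    2    3    4
  b   1    1    1    2    3
  d   2    2    2    2    3
  c   3    3    3    3    3
  f   4    3    4    3    4
  a   5    4    4    4    3
Edit distance = dp[5][4] = 3

3


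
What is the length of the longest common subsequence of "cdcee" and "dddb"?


LCS of "cdcee" and "dddb"
DP table:
           d    d    d    b
      0    0    0    0    0
  c   0    0    0    0    0
  d   0    1    1    1    1
  c   0    1    1    1    1
  e   0    1    1    1    1
  e   0    1    1    1    1
LCS length = dp[5][4] = 1

1


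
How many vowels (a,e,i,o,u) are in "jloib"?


Input: jloib
Checking each character:
  'j' at position 0: consonant
  'l' at position 1: consonant
  'o' at position 2: vowel (running total: 1)
  'i' at position 3: vowel (running total: 2)
  'b' at position 4: consonant
Total vowels: 2

2


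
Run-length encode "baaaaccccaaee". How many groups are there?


Input: baaaaccccaaee
Scanning for consecutive runs:
  Group 1: 'b' x 1 (positions 0-0)
  Group 2: 'a' x 4 (positions 1-4)
  Group 3: 'c' x 4 (positions 5-8)
  Group 4: 'a' x 2 (positions 9-10)
  Group 5: 'e' x 2 (positions 11-12)
Total groups: 5

5


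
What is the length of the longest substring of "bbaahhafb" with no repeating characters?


Input: "bbaahhafb"
Sliding window (track last position of each char):
  Position 0 ('b'): window [0,0] length 1 -- new best
  Position 1 ('b'): repeat (last at 0), move window start to 1
  Position 1 ('b'): window [1,1] length 1
  Position 2 ('a'): window [1,2] length 2 -- new best
  Position 3 ('a'): repeat (last at 2), move window start to 3
  Position 3 ('a'): window [3,3] length 1
  Position 4 ('h'): window [3,4] length 2
  Position 5 ('h'): repeat (last at 4), move window start to 5
  Position 5 ('h'): window [5,5] length 1
  Position 6 ('a'): window [5,6] length 2
  Position 7 ('f'): window [5,7] length 3 -- new best
  Position 8 ('b'): window [5,8] length 4 -- new best
Longest substring with no repeats: "hafb" with length 4

4


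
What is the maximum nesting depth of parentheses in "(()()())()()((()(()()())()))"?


Input: "(()()())()()((()(()()())()))"
Tracking depth:
  Position 0 '(': depth becomes 1
  Position 1 '(': depth becomes 2
  Position 2 ')': depth becomes 1
  Position 3 '(': depth becomes 2
  Position 4 ')': depth becomes 1
  Position 5 '(': depth becomes 2
  Position 6 ')': depth becomes 1
  Position 7 ')': depth becomes 0
  Position 8 '(': depth becomes 1
  Position 9 ')': depth becomes 0
  Position 10 '(': depth becomes 1
  Position 11 ')': depth becomes 0
  Position 12 '(': depth becomes 1
  Position 13 '(': depth becomes 2
  Position 14 '(': depth becomes 3
  Position 15 ')': depth becomes 2
  Position 16 '(': depth becomes 3
  Position 17 '(': depth becomes 4
  Position 18 ')': depth becomes 3
  Position 19 '(': depth becomes 4
  Position 20 ')': depth becomes 3
  Position 21 '(': depth becomes 4
  Position 22 ')': depth becomes 3
  Position 23 ')': depth becomes 2
  Position 24 '(': depth becomes 3
  Position 25 ')': depth becomes 2
  Position 26 ')': depth becomes 1
  Position 27 ')': depth becomes 0
Maximum depth reached: 4

4


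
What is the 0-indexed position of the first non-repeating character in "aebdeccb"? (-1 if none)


Input: aebdeccb
Character frequencies:
  'a': 1
  'b': 2
  'c': 2
  'd': 1
  'e': 2
Scanning left to right for freq == 1:
  Position 0 ('a'): unique! => answer = 0

0


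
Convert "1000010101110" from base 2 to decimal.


Input: "1000010101110" in base 2
Positional expansion:
  Digit '1' (value 1) x 2^12 = 4096
  Digit '0' (value 0) x 2^11 = 0
  Digit '0' (value 0) x 2^10 = 0
  Digit '0' (value 0) x 2^9 = 0
  Digit '0' (value 0) x 2^8 = 0
  Digit '1' (value 1) x 2^7 = 128
  Digit '0' (value 0) x 2^6 = 0
  Digit '1' (value 1) x 2^5 = 32
  Digit '0' (value 0) x 2^4 = 0
  Digit '1' (value 1) x 2^3 = 8
  Digit '1' (value 1) x 2^2 = 4
  Digit '1' (value 1) x 2^1 = 2
  Digit '0' (value 0) x 2^0 = 0
Sum = 4270

4270


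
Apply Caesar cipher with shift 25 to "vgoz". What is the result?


Caesar cipher: shift "vgoz" by 25
  'v' (pos 21) + 25 = pos 20 = 'u'
  'g' (pos 6) + 25 = pos 5 = 'f'
  'o' (pos 14) + 25 = pos 13 = 'n'
  'z' (pos 25) + 25 = pos 24 = 'y'
Result: ufny

ufny


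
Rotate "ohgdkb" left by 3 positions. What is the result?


Input: "ohgdkb", rotate left by 3
First 3 characters: "ohg"
Remaining characters: "dkb"
Concatenate remaining + first: "dkb" + "ohg" = "dkbohg"

dkbohg


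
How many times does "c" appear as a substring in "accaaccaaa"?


Searching for "c" in "accaaccaaa"
Scanning each position:
  Position 0: "a" => no
  Position 1: "c" => MATCH
  Position 2: "c" => MATCH
  Position 3: "a" => no
  Position 4: "a" => no
  Position 5: "c" => MATCH
  Position 6: "c" => MATCH
  Position 7: "a" => no
  Position 8: "a" => no
  Position 9: "a" => no
Total occurrences: 4

4


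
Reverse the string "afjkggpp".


Input: afjkggpp
Reading characters right to left:
  Position 7: 'p'
  Position 6: 'p'
  Position 5: 'g'
  Position 4: 'g'
  Position 3: 'k'
  Position 2: 'j'
  Position 1: 'f'
  Position 0: 'a'
Reversed: ppggkjfa

ppggkjfa


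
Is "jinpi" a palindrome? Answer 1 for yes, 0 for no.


Input: jinpi
Reversed: ipnij
  Compare pos 0 ('j') with pos 4 ('i'): MISMATCH
  Compare pos 1 ('i') with pos 3 ('p'): MISMATCH
Result: not a palindrome

0


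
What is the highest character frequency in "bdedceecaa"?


Input: bdedceecaa
Character counts:
  'a': 2
  'b': 1
  'c': 2
  'd': 2
  'e': 3
Maximum frequency: 3

3


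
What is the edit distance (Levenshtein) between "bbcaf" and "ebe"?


Computing edit distance: "bbcaf" -> "ebe"
DP table:
           e    b    e
      0    1    2    3
  b   1    1    1    2
  b   2    2    1    2
  c   3    3    2    2
  a   4    4    3    3
  f   5    5    4    4
Edit distance = dp[5][3] = 4

4


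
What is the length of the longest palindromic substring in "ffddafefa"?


Input: "ffddafefa"
Checking substrings for palindromes:
  [4:9] "afefa" (len 5) => palindrome
  [5:8] "fef" (len 3) => palindrome
  [0:2] "ff" (len 2) => palindrome
  [2:4] "dd" (len 2) => palindrome
Longest palindromic substring: "afefa" with length 5

5


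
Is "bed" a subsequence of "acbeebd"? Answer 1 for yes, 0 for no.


Check if "bed" is a subsequence of "acbeebd"
Greedy scan:
  Position 0 ('a'): no match needed
  Position 1 ('c'): no match needed
  Position 2 ('b'): matches sub[0] = 'b'
  Position 3 ('e'): matches sub[1] = 'e'
  Position 4 ('e'): no match needed
  Position 5 ('b'): no match needed
  Position 6 ('d'): matches sub[2] = 'd'
All 3 characters matched => is a subsequence

1


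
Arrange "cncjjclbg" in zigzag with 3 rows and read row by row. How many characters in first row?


Zigzag "cncjjclbg" into 3 rows:
Placing characters:
  'c' => row 0
  'n' => row 1
  'c' => row 2
  'j' => row 1
  'j' => row 0
  'c' => row 1
  'l' => row 2
  'b' => row 1
  'g' => row 0
Rows:
  Row 0: "cjg"
  Row 1: "njcb"
  Row 2: "cl"
First row length: 3

3


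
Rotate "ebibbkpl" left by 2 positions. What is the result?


Input: "ebibbkpl", rotate left by 2
First 2 characters: "eb"
Remaining characters: "ibbkpl"
Concatenate remaining + first: "ibbkpl" + "eb" = "ibbkpleb"

ibbkpleb


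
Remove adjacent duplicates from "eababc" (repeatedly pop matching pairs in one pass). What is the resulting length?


Input: eababc
Stack-based adjacent duplicate removal:
  Read 'e': push. Stack: e
  Read 'a': push. Stack: ea
  Read 'b': push. Stack: eab
  Read 'a': push. Stack: eaba
  Read 'b': push. Stack: eabab
  Read 'c': push. Stack: eababc
Final stack: "eababc" (length 6)

6


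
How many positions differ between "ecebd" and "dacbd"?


Comparing "ecebd" and "dacbd" position by position:
  Position 0: 'e' vs 'd' => DIFFER
  Position 1: 'c' vs 'a' => DIFFER
  Position 2: 'e' vs 'c' => DIFFER
  Position 3: 'b' vs 'b' => same
  Position 4: 'd' vs 'd' => same
Positions that differ: 3

3


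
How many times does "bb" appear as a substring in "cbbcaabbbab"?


Searching for "bb" in "cbbcaabbbab"
Scanning each position:
  Position 0: "cb" => no
  Position 1: "bb" => MATCH
  Position 2: "bc" => no
  Position 3: "ca" => no
  Position 4: "aa" => no
  Position 5: "ab" => no
  Position 6: "bb" => MATCH
  Position 7: "bb" => MATCH
  Position 8: "ba" => no
  Position 9: "ab" => no
Total occurrences: 3

3


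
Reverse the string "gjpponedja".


Input: gjpponedja
Reading characters right to left:
  Position 9: 'a'
  Position 8: 'j'
  Position 7: 'd'
  Position 6: 'e'
  Position 5: 'n'
  Position 4: 'o'
  Position 3: 'p'
  Position 2: 'p'
  Position 1: 'j'
  Position 0: 'g'
Reversed: ajdenoppjg

ajdenoppjg


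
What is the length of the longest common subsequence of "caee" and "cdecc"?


LCS of "caee" and "cdecc"
DP table:
           c    d    e    c    c
      0    0    0    0    0    0
  c   0    1    1    1    1    1
  a   0    1    1    1    1    1
  e   0    1    1    2    2    2
  e   0    1    1    2    2    2
LCS length = dp[4][5] = 2

2


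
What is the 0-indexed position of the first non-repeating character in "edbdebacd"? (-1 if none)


Input: edbdebacd
Character frequencies:
  'a': 1
  'b': 2
  'c': 1
  'd': 3
  'e': 2
Scanning left to right for freq == 1:
  Position 0 ('e'): freq=2, skip
  Position 1 ('d'): freq=3, skip
  Position 2 ('b'): freq=2, skip
  Position 3 ('d'): freq=3, skip
  Position 4 ('e'): freq=2, skip
  Position 5 ('b'): freq=2, skip
  Position 6 ('a'): unique! => answer = 6

6


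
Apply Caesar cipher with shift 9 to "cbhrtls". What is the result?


Caesar cipher: shift "cbhrtls" by 9
  'c' (pos 2) + 9 = pos 11 = 'l'
  'b' (pos 1) + 9 = pos 10 = 'k'
  'h' (pos 7) + 9 = pos 16 = 'q'
  'r' (pos 17) + 9 = pos 0 = 'a'
  't' (pos 19) + 9 = pos 2 = 'c'
  'l' (pos 11) + 9 = pos 20 = 'u'
  's' (pos 18) + 9 = pos 1 = 'b'
Result: lkqacub

lkqacub


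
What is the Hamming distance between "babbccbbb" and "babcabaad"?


Comparing "babbccbbb" and "babcabaad" position by position:
  Position 0: 'b' vs 'b' => same
  Position 1: 'a' vs 'a' => same
  Position 2: 'b' vs 'b' => same
  Position 3: 'b' vs 'c' => differ
  Position 4: 'c' vs 'a' => differ
  Position 5: 'c' vs 'b' => differ
  Position 6: 'b' vs 'a' => differ
  Position 7: 'b' vs 'a' => differ
  Position 8: 'b' vs 'd' => differ
Total differences (Hamming distance): 6

6


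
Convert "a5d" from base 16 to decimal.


Input: "a5d" in base 16
Positional expansion:
  Digit 'a' (value 10) x 16^2 = 2560
  Digit '5' (value 5) x 16^1 = 80
  Digit 'd' (value 13) x 16^0 = 13
Sum = 2653

2653


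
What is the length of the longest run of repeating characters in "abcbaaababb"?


Input: "abcbaaababb"
Scanning for longest run:
  Position 1 ('b'): new char, reset run to 1
  Position 2 ('c'): new char, reset run to 1
  Position 3 ('b'): new char, reset run to 1
  Position 4 ('a'): new char, reset run to 1
  Position 5 ('a'): continues run of 'a', length=2
  Position 6 ('a'): continues run of 'a', length=3
  Position 7 ('b'): new char, reset run to 1
  Position 8 ('a'): new char, reset run to 1
  Position 9 ('b'): new char, reset run to 1
  Position 10 ('b'): continues run of 'b', length=2
Longest run: 'a' with length 3

3


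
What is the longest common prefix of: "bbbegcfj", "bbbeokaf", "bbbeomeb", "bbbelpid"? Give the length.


Words: bbbegcfj, bbbeokaf, bbbeomeb, bbbelpid
  Position 0: all 'b' => match
  Position 1: all 'b' => match
  Position 2: all 'b' => match
  Position 3: all 'e' => match
  Position 4: ('g', 'o', 'o', 'l') => mismatch, stop
LCP = "bbbe" (length 4)

4


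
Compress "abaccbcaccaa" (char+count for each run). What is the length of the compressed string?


Input: abaccbcaccaa
Runs:
  'a' x 1 => "a1"
  'b' x 1 => "b1"
  'a' x 1 => "a1"
  'c' x 2 => "c2"
  'b' x 1 => "b1"
  'c' x 1 => "c1"
  'a' x 1 => "a1"
  'c' x 2 => "c2"
  'a' x 2 => "a2"
Compressed: "a1b1a1c2b1c1a1c2a2"
Compressed length: 18

18


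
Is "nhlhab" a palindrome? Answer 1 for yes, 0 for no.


Input: nhlhab
Reversed: bahlhn
  Compare pos 0 ('n') with pos 5 ('b'): MISMATCH
  Compare pos 1 ('h') with pos 4 ('a'): MISMATCH
  Compare pos 2 ('l') with pos 3 ('h'): MISMATCH
Result: not a palindrome

0


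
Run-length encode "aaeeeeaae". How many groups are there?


Input: aaeeeeaae
Scanning for consecutive runs:
  Group 1: 'a' x 2 (positions 0-1)
  Group 2: 'e' x 4 (positions 2-5)
  Group 3: 'a' x 2 (positions 6-7)
  Group 4: 'e' x 1 (positions 8-8)
Total groups: 4

4


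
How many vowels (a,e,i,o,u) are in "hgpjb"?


Input: hgpjb
Checking each character:
  'h' at position 0: consonant
  'g' at position 1: consonant
  'p' at position 2: consonant
  'j' at position 3: consonant
  'b' at position 4: consonant
Total vowels: 0

0


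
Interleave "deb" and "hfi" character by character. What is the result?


Interleaving "deb" and "hfi":
  Position 0: 'd' from first, 'h' from second => "dh"
  Position 1: 'e' from first, 'f' from second => "ef"
  Position 2: 'b' from first, 'i' from second => "bi"
Result: dhefbi

dhefbi


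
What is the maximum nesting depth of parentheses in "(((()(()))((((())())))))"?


Input: "(((()(()))((((())())))))"
Tracking depth:
  Position 0 '(': depth becomes 1
  Position 1 '(': depth becomes 2
  Position 2 '(': depth becomes 3
  Position 3 '(': depth becomes 4
  Position 4 ')': depth becomes 3
  Position 5 '(': depth becomes 4
  Position 6 '(': depth becomes 5
  Position 7 ')': depth becomes 4
  Position 8 ')': depth becomes 3
  Position 9 ')': depth becomes 2
  Position 10 '(': depth becomes 3
  Position 11 '(': depth becomes 4
  Position 12 '(': depth becomes 5
  Position 13 '(': depth becomes 6
  Position 14 '(': depth becomes 7
  Position 15 ')': depth becomes 6
  Position 16 ')': depth becomes 5
  Position 17 '(': depth becomes 6
  Position 18 ')': depth becomes 5
  Position 19 ')': depth becomes 4
  Position 20 ')': depth becomes 3
  Position 21 ')': depth becomes 2
  Position 22 ')': depth becomes 1
  Position 23 ')': depth becomes 0
Maximum depth reached: 7

7


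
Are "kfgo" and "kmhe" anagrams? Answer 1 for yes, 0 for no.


Strings: "kfgo", "kmhe"
Sorted first:  fgko
Sorted second: ehkm
Differ at position 0: 'f' vs 'e' => not anagrams

0


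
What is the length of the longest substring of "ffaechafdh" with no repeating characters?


Input: "ffaechafdh"
Sliding window (track last position of each char):
  Position 0 ('f'): window [0,0] length 1 -- new best
  Position 1 ('f'): repeat (last at 0), move window start to 1
  Position 1 ('f'): window [1,1] length 1
  Position 2 ('a'): window [1,2] length 2 -- new best
  Position 3 ('e'): window [1,3] length 3 -- new best
  Position 4 ('c'): window [1,4] length 4 -- new best
  Position 5 ('h'): window [1,5] length 5 -- new best
  Position 6 ('a'): repeat (last at 2), move window start to 3
  Position 6 ('a'): window [3,6] length 4
  Position 7 ('f'): window [3,7] length 5
  Position 8 ('d'): window [3,8] length 6 -- new best
  Position 9 ('h'): repeat (last at 5), move window start to 6
  Position 9 ('h'): window [6,9] length 4
Longest substring with no repeats: "echafd" with length 6

6


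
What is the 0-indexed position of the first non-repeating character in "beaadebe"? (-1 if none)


Input: beaadebe
Character frequencies:
  'a': 2
  'b': 2
  'd': 1
  'e': 3
Scanning left to right for freq == 1:
  Position 0 ('b'): freq=2, skip
  Position 1 ('e'): freq=3, skip
  Position 2 ('a'): freq=2, skip
  Position 3 ('a'): freq=2, skip
  Position 4 ('d'): unique! => answer = 4

4


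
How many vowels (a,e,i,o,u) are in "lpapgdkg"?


Input: lpapgdkg
Checking each character:
  'l' at position 0: consonant
  'p' at position 1: consonant
  'a' at position 2: vowel (running total: 1)
  'p' at position 3: consonant
  'g' at position 4: consonant
  'd' at position 5: consonant
  'k' at position 6: consonant
  'g' at position 7: consonant
Total vowels: 1

1


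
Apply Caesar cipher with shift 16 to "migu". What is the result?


Caesar cipher: shift "migu" by 16
  'm' (pos 12) + 16 = pos 2 = 'c'
  'i' (pos 8) + 16 = pos 24 = 'y'
  'g' (pos 6) + 16 = pos 22 = 'w'
  'u' (pos 20) + 16 = pos 10 = 'k'
Result: cywk

cywk


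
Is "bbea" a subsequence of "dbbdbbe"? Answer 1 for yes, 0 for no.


Check if "bbea" is a subsequence of "dbbdbbe"
Greedy scan:
  Position 0 ('d'): no match needed
  Position 1 ('b'): matches sub[0] = 'b'
  Position 2 ('b'): matches sub[1] = 'b'
  Position 3 ('d'): no match needed
  Position 4 ('b'): no match needed
  Position 5 ('b'): no match needed
  Position 6 ('e'): matches sub[2] = 'e'
Only matched 3/4 characters => not a subsequence

0


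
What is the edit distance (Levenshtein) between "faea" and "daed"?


Computing edit distance: "faea" -> "daed"
DP table:
           d    a    e    d
      0    1    2    3    4
  f   1    1    2    3    4
  a   2    2    1    2    3
  e   3    3    2    1    2
  a   4    4    3    2    2
Edit distance = dp[4][4] = 2

2


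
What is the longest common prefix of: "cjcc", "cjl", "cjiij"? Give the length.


Words: cjcc, cjl, cjiij
  Position 0: all 'c' => match
  Position 1: all 'j' => match
  Position 2: ('c', 'l', 'i') => mismatch, stop
LCP = "cj" (length 2)

2


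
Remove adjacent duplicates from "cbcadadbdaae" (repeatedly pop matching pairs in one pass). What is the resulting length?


Input: cbcadadbdaae
Stack-based adjacent duplicate removal:
  Read 'c': push. Stack: c
  Read 'b': push. Stack: cb
  Read 'c': push. Stack: cbc
  Read 'a': push. Stack: cbca
  Read 'd': push. Stack: cbcad
  Read 'a': push. Stack: cbcada
  Read 'd': push. Stack: cbcadad
  Read 'b': push. Stack: cbcadadb
  Read 'd': push. Stack: cbcadadbd
  Read 'a': push. Stack: cbcadadbda
  Read 'a': matches stack top 'a' => pop. Stack: cbcadadbd
  Read 'e': push. Stack: cbcadadbde
Final stack: "cbcadadbde" (length 10)

10


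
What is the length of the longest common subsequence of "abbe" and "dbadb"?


LCS of "abbe" and "dbadb"
DP table:
           d    b    a    d    b
      0    0    0    0    0    0
  a   0    0    0    1    1    1
  b   0    0    1    1    1    2
  b   0    0    1    1    1    2
  e   0    0    1    1    1    2
LCS length = dp[4][5] = 2

2


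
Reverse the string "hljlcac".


Input: hljlcac
Reading characters right to left:
  Position 6: 'c'
  Position 5: 'a'
  Position 4: 'c'
  Position 3: 'l'
  Position 2: 'j'
  Position 1: 'l'
  Position 0: 'h'
Reversed: cacljlh

cacljlh


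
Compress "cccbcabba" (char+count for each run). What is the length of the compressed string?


Input: cccbcabba
Runs:
  'c' x 3 => "c3"
  'b' x 1 => "b1"
  'c' x 1 => "c1"
  'a' x 1 => "a1"
  'b' x 2 => "b2"
  'a' x 1 => "a1"
Compressed: "c3b1c1a1b2a1"
Compressed length: 12

12


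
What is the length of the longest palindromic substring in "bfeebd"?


Input: "bfeebd"
Checking substrings for palindromes:
  [2:4] "ee" (len 2) => palindrome
Longest palindromic substring: "ee" with length 2

2


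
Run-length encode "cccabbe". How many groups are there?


Input: cccabbe
Scanning for consecutive runs:
  Group 1: 'c' x 3 (positions 0-2)
  Group 2: 'a' x 1 (positions 3-3)
  Group 3: 'b' x 2 (positions 4-5)
  Group 4: 'e' x 1 (positions 6-6)
Total groups: 4

4


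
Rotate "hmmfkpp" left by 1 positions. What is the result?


Input: "hmmfkpp", rotate left by 1
First 1 characters: "h"
Remaining characters: "mmfkpp"
Concatenate remaining + first: "mmfkpp" + "h" = "mmfkpph"

mmfkpph


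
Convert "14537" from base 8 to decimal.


Input: "14537" in base 8
Positional expansion:
  Digit '1' (value 1) x 8^4 = 4096
  Digit '4' (value 4) x 8^3 = 2048
  Digit '5' (value 5) x 8^2 = 320
  Digit '3' (value 3) x 8^1 = 24
  Digit '7' (value 7) x 8^0 = 7
Sum = 6495

6495


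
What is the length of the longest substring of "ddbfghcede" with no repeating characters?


Input: "ddbfghcede"
Sliding window (track last position of each char):
  Position 0 ('d'): window [0,0] length 1 -- new best
  Position 1 ('d'): repeat (last at 0), move window start to 1
  Position 1 ('d'): window [1,1] length 1
  Position 2 ('b'): window [1,2] length 2 -- new best
  Position 3 ('f'): window [1,3] length 3 -- new best
  Position 4 ('g'): window [1,4] length 4 -- new best
  Position 5 ('h'): window [1,5] length 5 -- new best
  Position 6 ('c'): window [1,6] length 6 -- new best
  Position 7 ('e'): window [1,7] length 7 -- new best
  Position 8 ('d'): repeat (last at 1), move window start to 2
  Position 8 ('d'): window [2,8] length 7
  Position 9 ('e'): repeat (last at 7), move window start to 8
  Position 9 ('e'): window [8,9] length 2
Longest substring with no repeats: "dbfghce" with length 7

7


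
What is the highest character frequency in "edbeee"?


Input: edbeee
Character counts:
  'b': 1
  'd': 1
  'e': 4
Maximum frequency: 4

4


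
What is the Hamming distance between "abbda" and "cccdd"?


Comparing "abbda" and "cccdd" position by position:
  Position 0: 'a' vs 'c' => differ
  Position 1: 'b' vs 'c' => differ
  Position 2: 'b' vs 'c' => differ
  Position 3: 'd' vs 'd' => same
  Position 4: 'a' vs 'd' => differ
Total differences (Hamming distance): 4

4


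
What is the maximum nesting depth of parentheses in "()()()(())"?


Input: "()()()(())"
Tracking depth:
  Position 0 '(': depth becomes 1
  Position 1 ')': depth becomes 0
  Position 2 '(': depth becomes 1
  Position 3 ')': depth becomes 0
  Position 4 '(': depth becomes 1
  Position 5 ')': depth becomes 0
  Position 6 '(': depth becomes 1
  Position 7 '(': depth becomes 2
  Position 8 ')': depth becomes 1
  Position 9 ')': depth becomes 0
Maximum depth reached: 2

2


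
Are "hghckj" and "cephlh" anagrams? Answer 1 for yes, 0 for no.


Strings: "hghckj", "cephlh"
Sorted first:  cghhjk
Sorted second: cehhlp
Differ at position 1: 'g' vs 'e' => not anagrams

0


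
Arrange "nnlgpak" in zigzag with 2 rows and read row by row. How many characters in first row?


Zigzag "nnlgpak" into 2 rows:
Placing characters:
  'n' => row 0
  'n' => row 1
  'l' => row 0
  'g' => row 1
  'p' => row 0
  'a' => row 1
  'k' => row 0
Rows:
  Row 0: "nlpk"
  Row 1: "nga"
First row length: 4

4


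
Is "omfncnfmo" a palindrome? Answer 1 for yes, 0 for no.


Input: omfncnfmo
Reversed: omfncnfmo
  Compare pos 0 ('o') with pos 8 ('o'): match
  Compare pos 1 ('m') with pos 7 ('m'): match
  Compare pos 2 ('f') with pos 6 ('f'): match
  Compare pos 3 ('n') with pos 5 ('n'): match
Result: palindrome

1


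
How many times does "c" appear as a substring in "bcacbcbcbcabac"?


Searching for "c" in "bcacbcbcbcabac"
Scanning each position:
  Position 0: "b" => no
  Position 1: "c" => MATCH
  Position 2: "a" => no
  Position 3: "c" => MATCH
  Position 4: "b" => no
  Position 5: "c" => MATCH
  Position 6: "b" => no
  Position 7: "c" => MATCH
  Position 8: "b" => no
  Position 9: "c" => MATCH
  Position 10: "a" => no
  Position 11: "b" => no
  Position 12: "a" => no
  Position 13: "c" => MATCH
Total occurrences: 6

6


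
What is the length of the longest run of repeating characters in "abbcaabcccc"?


Input: "abbcaabcccc"
Scanning for longest run:
  Position 1 ('b'): new char, reset run to 1
  Position 2 ('b'): continues run of 'b', length=2
  Position 3 ('c'): new char, reset run to 1
  Position 4 ('a'): new char, reset run to 1
  Position 5 ('a'): continues run of 'a', length=2
  Position 6 ('b'): new char, reset run to 1
  Position 7 ('c'): new char, reset run to 1
  Position 8 ('c'): continues run of 'c', length=2
  Position 9 ('c'): continues run of 'c', length=3
  Position 10 ('c'): continues run of 'c', length=4
Longest run: 'c' with length 4

4


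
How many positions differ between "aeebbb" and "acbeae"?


Comparing "aeebbb" and "acbeae" position by position:
  Position 0: 'a' vs 'a' => same
  Position 1: 'e' vs 'c' => DIFFER
  Position 2: 'e' vs 'b' => DIFFER
  Position 3: 'b' vs 'e' => DIFFER
  Position 4: 'b' vs 'a' => DIFFER
  Position 5: 'b' vs 'e' => DIFFER
Positions that differ: 5

5


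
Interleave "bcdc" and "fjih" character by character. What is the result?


Interleaving "bcdc" and "fjih":
  Position 0: 'b' from first, 'f' from second => "bf"
  Position 1: 'c' from first, 'j' from second => "cj"
  Position 2: 'd' from first, 'i' from second => "di"
  Position 3: 'c' from first, 'h' from second => "ch"
Result: bfcjdich

bfcjdich


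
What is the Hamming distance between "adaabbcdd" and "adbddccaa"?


Comparing "adaabbcdd" and "adbddccaa" position by position:
  Position 0: 'a' vs 'a' => same
  Position 1: 'd' vs 'd' => same
  Position 2: 'a' vs 'b' => differ
  Position 3: 'a' vs 'd' => differ
  Position 4: 'b' vs 'd' => differ
  Position 5: 'b' vs 'c' => differ
  Position 6: 'c' vs 'c' => same
  Position 7: 'd' vs 'a' => differ
  Position 8: 'd' vs 'a' => differ
Total differences (Hamming distance): 6

6


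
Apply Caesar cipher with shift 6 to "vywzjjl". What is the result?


Caesar cipher: shift "vywzjjl" by 6
  'v' (pos 21) + 6 = pos 1 = 'b'
  'y' (pos 24) + 6 = pos 4 = 'e'
  'w' (pos 22) + 6 = pos 2 = 'c'
  'z' (pos 25) + 6 = pos 5 = 'f'
  'j' (pos 9) + 6 = pos 15 = 'p'
  'j' (pos 9) + 6 = pos 15 = 'p'
  'l' (pos 11) + 6 = pos 17 = 'r'
Result: becfppr

becfppr


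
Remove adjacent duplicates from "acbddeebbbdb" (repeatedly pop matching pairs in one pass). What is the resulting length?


Input: acbddeebbbdb
Stack-based adjacent duplicate removal:
  Read 'a': push. Stack: a
  Read 'c': push. Stack: ac
  Read 'b': push. Stack: acb
  Read 'd': push. Stack: acbd
  Read 'd': matches stack top 'd' => pop. Stack: acb
  Read 'e': push. Stack: acbe
  Read 'e': matches stack top 'e' => pop. Stack: acb
  Read 'b': matches stack top 'b' => pop. Stack: ac
  Read 'b': push. Stack: acb
  Read 'b': matches stack top 'b' => pop. Stack: ac
  Read 'd': push. Stack: acd
  Read 'b': push. Stack: acdb
Final stack: "acdb" (length 4)

4


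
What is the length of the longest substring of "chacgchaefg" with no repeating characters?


Input: "chacgchaefg"
Sliding window (track last position of each char):
  Position 0 ('c'): window [0,0] length 1 -- new best
  Position 1 ('h'): window [0,1] length 2 -- new best
  Position 2 ('a'): window [0,2] length 3 -- new best
  Position 3 ('c'): repeat (last at 0), move window start to 1
  Position 3 ('c'): window [1,3] length 3
  Position 4 ('g'): window [1,4] length 4 -- new best
  Position 5 ('c'): repeat (last at 3), move window start to 4
  Position 5 ('c'): window [4,5] length 2
  Position 6 ('h'): window [4,6] length 3
  Position 7 ('a'): window [4,7] length 4
  Position 8 ('e'): window [4,8] length 5 -- new best
  Position 9 ('f'): window [4,9] length 6 -- new best
  Position 10 ('g'): repeat (last at 4), move window start to 5
  Position 10 ('g'): window [5,10] length 6
Longest substring with no repeats: "gchaef" with length 6

6
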